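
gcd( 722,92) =2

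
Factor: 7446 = 2^1*3^1*17^1 * 73^1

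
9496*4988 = 47366048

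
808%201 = 4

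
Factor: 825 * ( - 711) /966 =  - 195525/322 = - 2^( - 1 )*3^2*5^2*7^ (-1)*11^1*23^( - 1 )*79^1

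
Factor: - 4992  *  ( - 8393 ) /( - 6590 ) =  - 2^6*3^1*5^( - 1)*  7^1 *11^1* 13^1 * 109^1*659^ (-1 ) = - 20948928/3295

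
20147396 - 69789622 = - 49642226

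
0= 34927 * 0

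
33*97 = 3201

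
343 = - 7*( - 49 )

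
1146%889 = 257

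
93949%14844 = 4885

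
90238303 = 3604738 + 86633565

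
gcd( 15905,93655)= 5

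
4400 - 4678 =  - 278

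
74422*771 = 57379362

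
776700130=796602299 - 19902169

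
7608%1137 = 786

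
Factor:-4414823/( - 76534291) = 7^1*1427^( - 1)*53633^( - 1) * 630689^1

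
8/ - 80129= -1+80121/80129 = - 0.00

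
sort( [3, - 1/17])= [ - 1/17 , 3] 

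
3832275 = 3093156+739119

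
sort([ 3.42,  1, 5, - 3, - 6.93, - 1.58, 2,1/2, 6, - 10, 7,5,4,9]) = [ - 10,-6.93, - 3,-1.58, 1/2, 1,2, 3.42, 4 , 5,  5, 6,7, 9] 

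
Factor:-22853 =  -22853^1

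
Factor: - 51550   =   - 2^1*5^2*1031^1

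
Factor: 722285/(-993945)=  - 144457/198789 =- 3^( - 1)*19^1*23^ ( - 1 )*43^(  -  1 )*67^( - 1)*7603^1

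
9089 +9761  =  18850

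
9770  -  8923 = 847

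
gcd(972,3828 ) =12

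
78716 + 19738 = 98454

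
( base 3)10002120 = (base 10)2256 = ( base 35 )1tg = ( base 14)b72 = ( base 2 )100011010000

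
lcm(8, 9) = 72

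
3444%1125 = 69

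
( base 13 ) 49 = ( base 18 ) 37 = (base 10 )61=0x3d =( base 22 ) 2H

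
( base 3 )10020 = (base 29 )30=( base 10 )87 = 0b1010111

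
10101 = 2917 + 7184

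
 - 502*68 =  - 34136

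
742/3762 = 371/1881 = 0.20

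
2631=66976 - 64345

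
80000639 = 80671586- 670947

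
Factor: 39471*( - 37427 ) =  - 3^1*13^1  *  59^1*223^1*2879^1 = - 1477281117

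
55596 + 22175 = 77771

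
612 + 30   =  642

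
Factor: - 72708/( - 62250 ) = 146/125 = 2^1*5^(-3) * 73^1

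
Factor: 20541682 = 2^1*7^2*179^1*1171^1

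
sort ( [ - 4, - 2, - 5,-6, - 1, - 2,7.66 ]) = [  -  6, - 5, - 4,  -  2,-2, - 1, 7.66] 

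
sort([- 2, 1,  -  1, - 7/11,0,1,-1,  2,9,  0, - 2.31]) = [ - 2.31 , - 2, - 1, - 1, - 7/11, 0 , 0, 1,1,2,9 ] 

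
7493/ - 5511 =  - 2+3529/5511= - 1.36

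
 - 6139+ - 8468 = -14607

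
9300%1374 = 1056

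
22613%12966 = 9647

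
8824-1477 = 7347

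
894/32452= 447/16226 = 0.03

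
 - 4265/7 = - 610 + 5/7 = - 609.29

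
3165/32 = 98+29/32 = 98.91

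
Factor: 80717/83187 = 6209/6399 = 3^ ( - 4)*7^1*79^( - 1 )*887^1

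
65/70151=65/70151  =  0.00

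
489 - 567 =  -  78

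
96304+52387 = 148691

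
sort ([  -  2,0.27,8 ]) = [  -  2, 0.27, 8] 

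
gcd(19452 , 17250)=6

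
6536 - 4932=1604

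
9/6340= 9/6340=0.00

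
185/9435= 1/51 = 0.02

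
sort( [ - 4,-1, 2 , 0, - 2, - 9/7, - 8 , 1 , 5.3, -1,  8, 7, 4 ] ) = [ - 8 , - 4, -2, - 9/7,-1, -1,  0, 1 , 2,4,5.3 , 7, 8]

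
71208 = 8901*8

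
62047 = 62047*1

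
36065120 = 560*64402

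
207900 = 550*378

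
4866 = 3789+1077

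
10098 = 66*153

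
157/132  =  157/132 = 1.19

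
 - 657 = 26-683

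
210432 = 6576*32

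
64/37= 64/37 = 1.73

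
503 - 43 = 460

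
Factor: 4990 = 2^1*5^1*499^1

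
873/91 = 873/91 =9.59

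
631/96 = 6 + 55/96 = 6.57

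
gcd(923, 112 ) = 1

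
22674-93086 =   -  70412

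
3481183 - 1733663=1747520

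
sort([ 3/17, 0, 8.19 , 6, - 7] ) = [-7,0, 3/17, 6 , 8.19] 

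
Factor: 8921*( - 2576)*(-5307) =2^4 * 3^1*7^1 * 11^1*23^1*29^1*61^1*811^1 = 121957492272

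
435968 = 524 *832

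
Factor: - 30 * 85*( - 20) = 51000 = 2^3*3^1*5^3 * 17^1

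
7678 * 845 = 6487910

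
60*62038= 3722280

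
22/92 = 11/46 = 0.24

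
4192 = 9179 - 4987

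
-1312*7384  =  -9687808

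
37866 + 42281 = 80147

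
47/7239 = 47/7239 = 0.01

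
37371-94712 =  - 57341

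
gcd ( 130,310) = 10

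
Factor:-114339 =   -  3^1* 38113^1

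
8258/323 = 8258/323  =  25.57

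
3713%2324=1389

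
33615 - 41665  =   - 8050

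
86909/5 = 86909/5 = 17381.80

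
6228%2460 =1308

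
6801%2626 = 1549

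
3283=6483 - 3200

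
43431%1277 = 13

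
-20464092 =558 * ( - 36674 )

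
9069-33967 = -24898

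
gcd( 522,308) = 2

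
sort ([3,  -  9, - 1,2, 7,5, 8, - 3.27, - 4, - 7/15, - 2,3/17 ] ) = [ - 9, - 4, - 3.27, - 2,-1, - 7/15,3/17,2, 3,5,7,8] 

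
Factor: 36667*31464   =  1153690488  =  2^3*3^2* 19^1*23^1*37^1 *991^1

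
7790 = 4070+3720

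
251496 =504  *499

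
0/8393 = 0 = 0.00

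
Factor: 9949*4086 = 2^1*3^2*227^1*9949^1  =  40651614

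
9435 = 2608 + 6827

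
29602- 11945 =17657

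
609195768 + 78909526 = 688105294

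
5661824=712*7952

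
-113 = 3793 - 3906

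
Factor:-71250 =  -2^1*3^1 * 5^4 * 19^1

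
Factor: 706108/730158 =2^1*3^( - 1)*11^(-1)* 23^( - 1 )*367^1 =734/759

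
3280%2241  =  1039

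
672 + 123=795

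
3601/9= 400 + 1/9 = 400.11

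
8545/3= 2848+1/3  =  2848.33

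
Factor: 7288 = 2^3 * 911^1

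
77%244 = 77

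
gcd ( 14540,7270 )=7270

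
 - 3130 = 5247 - 8377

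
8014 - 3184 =4830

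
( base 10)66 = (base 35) 1v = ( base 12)56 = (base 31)24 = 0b1000010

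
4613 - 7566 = -2953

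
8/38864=1/4858 = 0.00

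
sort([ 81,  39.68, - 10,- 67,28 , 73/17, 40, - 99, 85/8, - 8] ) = [ - 99 , - 67, - 10,-8,73/17, 85/8,28,39.68,  40, 81] 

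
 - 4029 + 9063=5034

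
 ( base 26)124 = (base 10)732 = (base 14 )3a4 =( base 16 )2DC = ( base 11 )606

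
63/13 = 63/13=4.85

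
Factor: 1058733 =3^2*13^1*9049^1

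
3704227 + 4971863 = 8676090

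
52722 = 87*606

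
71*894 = 63474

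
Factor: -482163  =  -3^1*11^1 *19^1*769^1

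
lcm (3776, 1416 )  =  11328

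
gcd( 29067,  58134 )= 29067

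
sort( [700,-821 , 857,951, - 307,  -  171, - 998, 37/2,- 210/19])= [ - 998, - 821, - 307,  -  171, - 210/19, 37/2,700, 857,951 ]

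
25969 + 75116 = 101085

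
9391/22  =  9391/22=426.86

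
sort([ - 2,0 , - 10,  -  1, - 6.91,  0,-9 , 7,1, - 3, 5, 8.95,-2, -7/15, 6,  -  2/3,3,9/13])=[ - 10, - 9, - 6.91,  -  3, - 2,-2,  -  1,-2/3,-7/15, 0, 0,9/13, 1 , 3, 5,6 , 7, 8.95 ]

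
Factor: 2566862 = 2^1*19^1*31^1 *2179^1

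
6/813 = 2/271= 0.01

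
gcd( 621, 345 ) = 69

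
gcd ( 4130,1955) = 5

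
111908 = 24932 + 86976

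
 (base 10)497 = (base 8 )761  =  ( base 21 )12e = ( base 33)f2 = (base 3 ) 200102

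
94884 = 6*15814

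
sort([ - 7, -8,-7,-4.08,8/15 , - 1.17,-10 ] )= [ - 10 , - 8, - 7,-7, - 4.08, - 1.17,8/15] 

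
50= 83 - 33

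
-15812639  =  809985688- 825798327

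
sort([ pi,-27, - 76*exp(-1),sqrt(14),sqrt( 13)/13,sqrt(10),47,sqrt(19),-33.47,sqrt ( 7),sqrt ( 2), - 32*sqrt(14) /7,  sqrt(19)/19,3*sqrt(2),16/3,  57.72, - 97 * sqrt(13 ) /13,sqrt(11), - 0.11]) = [-33.47, - 76*exp(-1), -27, -97 * sqrt( 13)/13,- 32*sqrt(14)/7, - 0.11,sqrt ( 19 )/19,sqrt(13)/13,sqrt(2),sqrt( 7),pi, sqrt( 10),sqrt( 11),sqrt( 14) , 3*sqrt( 2),sqrt(19),16/3,47 , 57.72] 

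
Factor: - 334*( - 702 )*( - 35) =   -  2^2 * 3^3*5^1 * 7^1 * 13^1 * 167^1  =  - 8206380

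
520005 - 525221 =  - 5216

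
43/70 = 43/70 = 0.61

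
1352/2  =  676 = 676.00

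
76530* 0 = 0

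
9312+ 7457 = 16769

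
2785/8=348 + 1/8 = 348.12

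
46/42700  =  23/21350 = 0.00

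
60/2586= 10/431 = 0.02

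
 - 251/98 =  - 3 + 43/98 =- 2.56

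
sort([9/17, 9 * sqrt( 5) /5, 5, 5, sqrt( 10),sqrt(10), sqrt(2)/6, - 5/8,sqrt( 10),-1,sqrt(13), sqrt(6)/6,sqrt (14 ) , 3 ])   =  [  -  1, - 5/8, sqrt( 2)/6,sqrt( 6 ) /6, 9/17, 3,sqrt(10 ),sqrt(10),sqrt(10 ), sqrt( 13),sqrt( 14), 9 * sqrt (5 )/5 , 5,  5]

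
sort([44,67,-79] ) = [ - 79, 44 , 67] 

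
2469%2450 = 19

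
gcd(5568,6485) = 1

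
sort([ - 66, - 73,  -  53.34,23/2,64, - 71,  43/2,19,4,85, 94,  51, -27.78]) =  [ - 73, - 71,-66,-53.34, - 27.78,  4,23/2 , 19, 43/2,51 , 64,85, 94 ]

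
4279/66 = 64 + 5/6 = 64.83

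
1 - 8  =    -  7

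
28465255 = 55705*511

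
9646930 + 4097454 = 13744384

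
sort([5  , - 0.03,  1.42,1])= [ - 0.03,1,1.42 , 5]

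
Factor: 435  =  3^1*5^1 * 29^1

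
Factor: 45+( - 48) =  - 3^1 = -3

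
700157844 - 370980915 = 329176929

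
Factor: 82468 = 2^2*53^1*389^1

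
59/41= 1 + 18/41 = 1.44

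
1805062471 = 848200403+956862068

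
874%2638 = 874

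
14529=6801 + 7728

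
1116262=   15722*71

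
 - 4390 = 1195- 5585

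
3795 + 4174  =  7969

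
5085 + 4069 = 9154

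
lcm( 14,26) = 182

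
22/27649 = 22/27649 = 0.00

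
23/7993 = 23/7993 = 0.00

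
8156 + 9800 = 17956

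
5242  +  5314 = 10556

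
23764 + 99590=123354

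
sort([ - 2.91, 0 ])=[ - 2.91, 0]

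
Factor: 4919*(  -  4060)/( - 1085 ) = 570604/31  =  2^2*29^1*31^( - 1) * 4919^1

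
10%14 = 10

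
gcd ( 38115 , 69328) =7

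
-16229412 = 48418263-64647675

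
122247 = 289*423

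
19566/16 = 9783/8 = 1222.88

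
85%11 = 8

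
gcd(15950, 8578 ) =2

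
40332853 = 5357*7529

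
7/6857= 7/6857 = 0.00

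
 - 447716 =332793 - 780509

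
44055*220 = 9692100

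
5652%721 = 605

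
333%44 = 25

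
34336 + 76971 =111307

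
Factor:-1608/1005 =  - 2^3*5^(- 1 ) = - 8/5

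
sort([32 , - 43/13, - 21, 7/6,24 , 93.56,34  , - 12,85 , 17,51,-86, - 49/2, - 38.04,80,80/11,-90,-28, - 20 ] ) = [ - 90, - 86, - 38.04,-28, - 49/2, - 21,  -  20, - 12, - 43/13, 7/6,80/11,  17,24,32, 34, 51,80,  85,93.56 ]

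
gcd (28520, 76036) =4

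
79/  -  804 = -79/804 = - 0.10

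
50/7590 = 5/759 = 0.01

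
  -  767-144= - 911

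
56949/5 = 11389 + 4/5 = 11389.80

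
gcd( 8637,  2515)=1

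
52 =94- 42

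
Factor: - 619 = -619^1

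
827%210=197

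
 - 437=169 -606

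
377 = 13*29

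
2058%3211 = 2058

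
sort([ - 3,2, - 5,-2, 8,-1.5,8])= [  -  5, - 3,-2,  -  1.5,  2, 8, 8]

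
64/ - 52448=-2/1639=-0.00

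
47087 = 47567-480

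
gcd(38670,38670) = 38670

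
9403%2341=39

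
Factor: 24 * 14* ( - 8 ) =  - 2688 = - 2^7 * 3^1 * 7^1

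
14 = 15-1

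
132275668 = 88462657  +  43813011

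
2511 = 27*93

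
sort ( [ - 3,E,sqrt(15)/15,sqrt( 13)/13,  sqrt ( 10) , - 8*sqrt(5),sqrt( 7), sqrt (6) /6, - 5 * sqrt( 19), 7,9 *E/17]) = [ - 5* sqrt (19),  -  8*sqrt( 5 ), - 3, sqrt (15)/15,  sqrt(13)/13, sqrt(6 ) /6,9 * E/17,  sqrt ( 7),E , sqrt( 10),7]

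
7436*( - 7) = - 52052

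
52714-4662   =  48052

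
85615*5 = 428075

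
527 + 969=1496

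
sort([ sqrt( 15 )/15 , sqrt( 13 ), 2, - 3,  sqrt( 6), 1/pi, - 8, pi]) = [ - 8, - 3, sqrt (15)/15, 1/pi, 2,sqrt( 6 ),pi,sqrt(13 )]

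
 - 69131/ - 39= 1772 + 23/39 = 1772.59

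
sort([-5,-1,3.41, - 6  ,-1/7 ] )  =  [ -6,-5,-1, - 1/7, 3.41]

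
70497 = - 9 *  (- 7833)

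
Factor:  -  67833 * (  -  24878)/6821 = 2^1*3^2*7^1*19^( - 1)*359^(- 1)*1777^1 * 7537^1 = 1687549374/6821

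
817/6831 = 817/6831  =  0.12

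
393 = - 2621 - -3014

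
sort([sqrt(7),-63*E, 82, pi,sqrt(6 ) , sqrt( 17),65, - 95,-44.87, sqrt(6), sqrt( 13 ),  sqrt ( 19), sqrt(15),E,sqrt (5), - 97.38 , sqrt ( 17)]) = [- 63*E, - 97.38,-95,  -  44.87, sqrt( 5 ), sqrt ( 6), sqrt(6) , sqrt( 7 ), E, pi,sqrt( 13), sqrt(15 ), sqrt ( 17),  sqrt(17), sqrt( 19),65, 82]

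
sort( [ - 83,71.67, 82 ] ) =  [ - 83, 71.67, 82] 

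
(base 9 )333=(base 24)B9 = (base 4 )10101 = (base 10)273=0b100010001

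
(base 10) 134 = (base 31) 4a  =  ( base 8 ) 206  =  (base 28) 4m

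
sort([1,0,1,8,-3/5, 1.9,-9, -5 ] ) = [ - 9,-5, - 3/5,0, 1, 1,1.9, 8]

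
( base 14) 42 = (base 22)2E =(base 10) 58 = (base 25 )28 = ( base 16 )3A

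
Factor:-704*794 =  - 558976 =- 2^7*11^1*397^1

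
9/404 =9/404 = 0.02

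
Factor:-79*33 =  - 2607 = - 3^1*11^1*79^1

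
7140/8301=2380/2767  =  0.86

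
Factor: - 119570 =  -2^1*5^1*11^1*1087^1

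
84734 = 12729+72005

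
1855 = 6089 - 4234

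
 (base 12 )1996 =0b110001000010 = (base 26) 4GI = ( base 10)3138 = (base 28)402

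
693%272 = 149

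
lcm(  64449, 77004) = 5929308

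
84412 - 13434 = 70978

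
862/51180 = 431/25590 = 0.02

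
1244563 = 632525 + 612038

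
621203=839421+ - 218218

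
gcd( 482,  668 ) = 2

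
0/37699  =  0  =  0.00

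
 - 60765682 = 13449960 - 74215642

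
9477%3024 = 405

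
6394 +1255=7649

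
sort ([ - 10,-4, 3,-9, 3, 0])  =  [ - 10, -9, - 4,  0, 3,3]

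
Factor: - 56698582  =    -  2^1*28349291^1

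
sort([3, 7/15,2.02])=[ 7/15, 2.02, 3]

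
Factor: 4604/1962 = 2302/981 = 2^1*3^( - 2)*109^( - 1 )*1151^1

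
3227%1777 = 1450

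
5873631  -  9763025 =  - 3889394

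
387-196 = 191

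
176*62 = 10912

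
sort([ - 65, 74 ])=[ - 65 , 74 ]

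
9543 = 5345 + 4198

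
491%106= 67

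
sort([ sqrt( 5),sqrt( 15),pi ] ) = [sqrt( 5 ),pi,sqrt( 15) ]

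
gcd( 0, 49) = 49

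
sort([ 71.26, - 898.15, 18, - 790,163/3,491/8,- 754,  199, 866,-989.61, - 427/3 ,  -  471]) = [ - 989.61, - 898.15,  -  790, - 754,  -  471,-427/3,18,163/3,491/8,71.26, 199,866]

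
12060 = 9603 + 2457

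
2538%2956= 2538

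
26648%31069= 26648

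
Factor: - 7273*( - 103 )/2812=2^( - 2) * 7^1*19^( - 1)*37^ (-1 )*103^1*1039^1 = 749119/2812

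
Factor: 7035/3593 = 3^1*5^1*7^1*67^1*3593^( - 1)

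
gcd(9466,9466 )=9466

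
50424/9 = 16808/3  =  5602.67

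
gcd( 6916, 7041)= 1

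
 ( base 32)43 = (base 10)131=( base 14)95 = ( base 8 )203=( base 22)5L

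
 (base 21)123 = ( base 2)111100110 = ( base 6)2130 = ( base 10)486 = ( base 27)i0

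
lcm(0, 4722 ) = 0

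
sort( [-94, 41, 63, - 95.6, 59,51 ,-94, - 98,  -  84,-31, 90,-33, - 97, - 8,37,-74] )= [ - 98, - 97, - 95.6, - 94,-94,-84, - 74,- 33, - 31, - 8,37,41,  51,59, 63,90]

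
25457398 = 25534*997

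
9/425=9/425 = 0.02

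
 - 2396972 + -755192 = - 3152164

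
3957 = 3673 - -284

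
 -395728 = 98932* ( - 4)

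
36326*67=2433842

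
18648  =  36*518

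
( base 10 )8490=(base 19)149g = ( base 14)3146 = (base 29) a2m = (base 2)10000100101010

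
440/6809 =40/619 = 0.06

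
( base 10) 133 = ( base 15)8D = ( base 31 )49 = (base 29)4h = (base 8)205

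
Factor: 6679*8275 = 5^2*331^1*6679^1=55268725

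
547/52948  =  547/52948 = 0.01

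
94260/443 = 94260/443 = 212.78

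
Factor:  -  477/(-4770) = 1/10 = 2^( - 1 )*5^ (-1) 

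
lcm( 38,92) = 1748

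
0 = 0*681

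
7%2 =1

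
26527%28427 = 26527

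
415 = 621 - 206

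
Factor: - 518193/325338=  - 309/194= - 2^(  -  1)*3^1 * 97^ (-1 ) * 103^1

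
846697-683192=163505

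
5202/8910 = 289/495 = 0.58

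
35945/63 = 570 + 5/9 = 570.56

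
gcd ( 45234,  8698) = 2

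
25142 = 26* 967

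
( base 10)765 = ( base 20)1i5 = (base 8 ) 1375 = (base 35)LU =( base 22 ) 1CH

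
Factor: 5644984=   2^3*151^1*4673^1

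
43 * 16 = 688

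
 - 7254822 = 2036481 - 9291303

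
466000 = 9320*50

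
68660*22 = 1510520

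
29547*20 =590940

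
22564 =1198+21366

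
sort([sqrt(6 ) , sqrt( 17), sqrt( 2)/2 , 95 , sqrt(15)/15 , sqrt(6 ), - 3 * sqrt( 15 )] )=[ - 3*sqrt( 15),sqrt( 15 ) /15, sqrt( 2)/2,sqrt(6), sqrt( 6 ) , sqrt(17),  95]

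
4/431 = 4/431 = 0.01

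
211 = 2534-2323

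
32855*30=985650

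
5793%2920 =2873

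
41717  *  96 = 4004832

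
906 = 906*1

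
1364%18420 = 1364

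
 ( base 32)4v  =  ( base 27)5o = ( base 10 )159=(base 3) 12220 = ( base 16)9F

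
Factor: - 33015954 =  - 2^1 * 3^1*5502659^1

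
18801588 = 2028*9271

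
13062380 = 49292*265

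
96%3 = 0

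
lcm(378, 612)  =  12852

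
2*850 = 1700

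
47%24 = 23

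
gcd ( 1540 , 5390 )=770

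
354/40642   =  177/20321= 0.01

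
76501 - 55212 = 21289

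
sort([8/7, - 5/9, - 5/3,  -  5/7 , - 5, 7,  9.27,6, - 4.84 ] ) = [ - 5,-4.84, - 5/3,  -  5/7,-5/9,8/7, 6,7,  9.27 ] 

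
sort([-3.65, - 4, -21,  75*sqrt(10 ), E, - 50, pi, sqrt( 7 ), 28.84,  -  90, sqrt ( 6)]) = [-90, - 50,- 21, - 4, - 3.65, sqrt(6),sqrt (7), E, pi, 28.84,  75*sqrt( 10)] 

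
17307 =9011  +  8296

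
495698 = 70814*7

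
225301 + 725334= 950635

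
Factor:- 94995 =  -  3^2*5^1*2111^1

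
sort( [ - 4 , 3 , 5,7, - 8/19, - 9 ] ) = [  -  9, - 4, - 8/19,3, 5,  7 ]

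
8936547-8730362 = 206185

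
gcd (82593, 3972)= 3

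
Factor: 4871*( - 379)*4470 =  - 2^1  *  3^1*5^1*149^1 * 379^1* 4871^1 = -8252107230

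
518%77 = 56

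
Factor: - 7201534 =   -  2^1* 53^1*67939^1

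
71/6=11 + 5/6=11.83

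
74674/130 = 574 + 27/65 = 574.42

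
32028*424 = 13579872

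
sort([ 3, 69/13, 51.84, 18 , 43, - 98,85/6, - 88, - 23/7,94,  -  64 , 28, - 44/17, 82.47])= [ - 98, - 88, - 64, - 23/7,- 44/17,3,69/13, 85/6,18, 28, 43, 51.84, 82.47, 94 ]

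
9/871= 9/871 = 0.01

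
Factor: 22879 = 137^1*167^1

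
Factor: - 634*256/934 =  - 2^8* 317^1*467^ ( - 1) = -  81152/467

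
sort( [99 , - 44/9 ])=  [ - 44/9, 99]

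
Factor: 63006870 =2^1*3^1*5^1*2100229^1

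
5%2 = 1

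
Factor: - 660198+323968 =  - 336230 = - 2^1*5^1 * 33623^1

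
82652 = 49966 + 32686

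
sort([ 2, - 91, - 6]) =[ - 91, - 6, 2 ]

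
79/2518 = 79/2518 = 0.03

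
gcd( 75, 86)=1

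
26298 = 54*487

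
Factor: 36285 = 3^1*5^1*41^1*59^1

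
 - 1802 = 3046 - 4848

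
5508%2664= 180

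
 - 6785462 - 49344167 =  - 56129629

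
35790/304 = 117 + 111/152 = 117.73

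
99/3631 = 99/3631 = 0.03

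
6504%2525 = 1454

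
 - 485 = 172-657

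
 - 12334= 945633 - 957967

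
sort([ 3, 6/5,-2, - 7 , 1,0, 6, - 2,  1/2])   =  [- 7, - 2 ,-2,  0,1/2, 1,6/5, 3, 6]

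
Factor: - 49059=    - 3^3*23^1*79^1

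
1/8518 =1/8518 = 0.00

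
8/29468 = 2/7367= 0.00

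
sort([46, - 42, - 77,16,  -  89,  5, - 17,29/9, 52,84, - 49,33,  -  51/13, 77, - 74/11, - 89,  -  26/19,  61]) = [-89, - 89,-77, - 49, - 42, - 17, - 74/11,  -  51/13, - 26/19,29/9,5,16,33,46, 52,61,77, 84]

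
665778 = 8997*74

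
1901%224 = 109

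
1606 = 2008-402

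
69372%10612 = 5700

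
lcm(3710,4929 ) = 345030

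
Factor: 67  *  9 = 603 = 3^2*67^1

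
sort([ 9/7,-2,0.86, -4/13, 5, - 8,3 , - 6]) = [ - 8,-6, - 2, - 4/13,0.86,9/7, 3,5 ] 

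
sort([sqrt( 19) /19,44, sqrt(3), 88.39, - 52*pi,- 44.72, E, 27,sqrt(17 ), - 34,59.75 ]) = [ - 52  *  pi, - 44.72, - 34,  sqrt(19 ) /19,sqrt( 3), E, sqrt(17), 27, 44, 59.75, 88.39 ]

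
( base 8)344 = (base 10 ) 228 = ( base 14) 124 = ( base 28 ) 84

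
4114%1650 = 814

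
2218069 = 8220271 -6002202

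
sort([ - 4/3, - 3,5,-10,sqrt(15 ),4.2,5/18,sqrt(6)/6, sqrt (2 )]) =[ - 10 , - 3 ,  -  4/3  ,  5/18, sqrt(6) /6,sqrt( 2),  sqrt(15 ),4.2, 5]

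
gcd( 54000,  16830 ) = 90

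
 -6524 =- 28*233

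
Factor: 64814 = 2^1*23^1*1409^1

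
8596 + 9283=17879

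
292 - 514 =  - 222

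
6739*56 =377384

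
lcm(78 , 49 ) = 3822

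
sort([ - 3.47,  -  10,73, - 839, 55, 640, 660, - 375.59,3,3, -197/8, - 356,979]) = [-839,-375.59, - 356, - 197/8, - 10, - 3.47,3, 3,55, 73,  640,660,979] 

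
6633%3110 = 413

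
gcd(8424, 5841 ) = 9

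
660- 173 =487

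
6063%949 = 369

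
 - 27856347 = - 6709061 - 21147286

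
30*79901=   2397030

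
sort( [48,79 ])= [ 48 , 79]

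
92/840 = 23/210 = 0.11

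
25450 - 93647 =  -  68197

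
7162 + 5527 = 12689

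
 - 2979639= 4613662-7593301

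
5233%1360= 1153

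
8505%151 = 49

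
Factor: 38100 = 2^2 * 3^1*5^2 *127^1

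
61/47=1+14/47=1.30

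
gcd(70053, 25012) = 1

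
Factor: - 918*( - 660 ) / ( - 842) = - 302940/421 = - 2^2*3^4*5^1* 11^1 * 17^1 * 421^( - 1 ) 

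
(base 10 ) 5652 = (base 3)21202100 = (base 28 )75O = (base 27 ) 7k9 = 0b1011000010100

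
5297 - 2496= 2801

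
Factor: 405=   3^4*5^1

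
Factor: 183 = 3^1*  61^1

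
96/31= 96/31 = 3.10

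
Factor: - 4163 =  - 23^1*181^1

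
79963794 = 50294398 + 29669396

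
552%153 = 93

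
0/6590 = 0=0.00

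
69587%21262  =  5801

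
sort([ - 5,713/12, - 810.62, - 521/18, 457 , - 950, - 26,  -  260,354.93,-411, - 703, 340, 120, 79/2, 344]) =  [ - 950, - 810.62, - 703, - 411,-260, - 521/18,-26, - 5 , 79/2,713/12, 120, 340,344,354.93, 457]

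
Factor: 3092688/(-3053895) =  - 1030896/1017965 = - 2^4*3^2*5^( - 1)*13^( - 1 )*7159^1  *15661^( - 1)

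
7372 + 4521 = 11893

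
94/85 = 94/85 =1.11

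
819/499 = 819/499 =1.64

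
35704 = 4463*8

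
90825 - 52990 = 37835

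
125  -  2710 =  -2585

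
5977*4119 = 24619263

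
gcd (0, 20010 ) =20010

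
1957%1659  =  298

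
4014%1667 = 680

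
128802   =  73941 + 54861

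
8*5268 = 42144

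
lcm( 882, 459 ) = 44982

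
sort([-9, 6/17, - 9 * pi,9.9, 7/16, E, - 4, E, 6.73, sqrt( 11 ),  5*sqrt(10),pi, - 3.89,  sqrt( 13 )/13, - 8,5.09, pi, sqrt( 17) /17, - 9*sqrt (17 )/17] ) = [ - 9* pi, - 9, - 8, - 4, - 3.89, - 9 *sqrt( 17 )/17, sqrt( 17)/17, sqrt( 13) /13, 6/17, 7/16 , E, E,pi,pi, sqrt( 11),5.09 , 6.73,  9.9, 5 * sqrt(10 )] 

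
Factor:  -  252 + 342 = 90 = 2^1*3^2*5^1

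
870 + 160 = 1030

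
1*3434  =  3434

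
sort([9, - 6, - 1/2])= [ - 6, - 1/2, 9 ] 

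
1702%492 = 226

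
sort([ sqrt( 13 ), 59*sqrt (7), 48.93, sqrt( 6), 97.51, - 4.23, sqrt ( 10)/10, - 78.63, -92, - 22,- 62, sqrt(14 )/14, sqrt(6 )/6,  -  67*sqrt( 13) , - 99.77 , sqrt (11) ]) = [ - 67 * sqrt(13 ), - 99.77,-92, - 78.63  ,-62, - 22, - 4.23, sqrt( 14 )/14, sqrt( 10 )/10,sqrt( 6 )/6,sqrt ( 6), sqrt( 11), sqrt( 13 ),48.93,97.51,59*sqrt(7)]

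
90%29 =3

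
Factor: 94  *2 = 188 = 2^2*47^1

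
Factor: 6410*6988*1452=2^5*3^1*5^1*11^2*641^1*1747^1 = 65039552160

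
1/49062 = 1/49062 = 0.00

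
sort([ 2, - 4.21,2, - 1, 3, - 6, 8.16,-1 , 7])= [-6, - 4.21, - 1,-1, 2,  2, 3, 7, 8.16]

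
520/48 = 65/6 = 10.83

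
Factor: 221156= 2^2 * 13^1*4253^1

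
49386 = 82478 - 33092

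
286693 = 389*737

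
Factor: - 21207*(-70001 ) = 3^1*7069^1*70001^1 =1484511207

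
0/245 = 0=0.00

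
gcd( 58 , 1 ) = 1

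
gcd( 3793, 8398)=1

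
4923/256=4923/256 = 19.23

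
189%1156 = 189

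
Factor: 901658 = 2^1 * 450829^1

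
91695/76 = 91695/76 = 1206.51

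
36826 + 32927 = 69753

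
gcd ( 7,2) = 1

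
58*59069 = 3426002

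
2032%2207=2032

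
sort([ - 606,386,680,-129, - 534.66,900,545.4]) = [ - 606, - 534.66,- 129,386,545.4,680 , 900]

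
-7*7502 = -52514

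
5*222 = 1110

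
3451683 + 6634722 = 10086405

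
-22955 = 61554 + -84509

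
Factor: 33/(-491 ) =-3^1*11^1*491^ (-1 ) 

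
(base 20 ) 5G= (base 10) 116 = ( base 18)68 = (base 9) 138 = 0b1110100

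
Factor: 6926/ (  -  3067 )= - 2^1*3067^( - 1 )*3463^1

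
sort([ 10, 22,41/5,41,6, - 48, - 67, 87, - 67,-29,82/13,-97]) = [-97,  -  67, -67, - 48, - 29, 6 , 82/13,41/5, 10,22, 41, 87]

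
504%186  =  132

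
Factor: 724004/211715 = 2^2*5^ ( - 1)*7^( - 1) * 23^( - 1 )*263^( - 1)*181001^1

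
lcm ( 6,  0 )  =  0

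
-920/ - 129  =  920/129 = 7.13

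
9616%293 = 240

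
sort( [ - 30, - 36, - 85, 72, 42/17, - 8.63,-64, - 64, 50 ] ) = [ - 85,-64,-64, - 36, -30, - 8.63,42/17,50,72] 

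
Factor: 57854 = 2^1*28927^1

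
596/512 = 149/128= 1.16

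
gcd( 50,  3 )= 1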